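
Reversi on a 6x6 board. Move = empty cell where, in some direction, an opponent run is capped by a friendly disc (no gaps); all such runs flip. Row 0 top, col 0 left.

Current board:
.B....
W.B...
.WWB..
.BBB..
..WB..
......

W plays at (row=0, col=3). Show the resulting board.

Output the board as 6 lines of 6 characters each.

Place W at (0,3); scan 8 dirs for brackets.
Dir NW: edge -> no flip
Dir N: edge -> no flip
Dir NE: edge -> no flip
Dir W: first cell '.' (not opp) -> no flip
Dir E: first cell '.' (not opp) -> no flip
Dir SW: opp run (1,2) capped by W -> flip
Dir S: first cell '.' (not opp) -> no flip
Dir SE: first cell '.' (not opp) -> no flip
All flips: (1,2)

Answer: .B.W..
W.W...
.WWB..
.BBB..
..WB..
......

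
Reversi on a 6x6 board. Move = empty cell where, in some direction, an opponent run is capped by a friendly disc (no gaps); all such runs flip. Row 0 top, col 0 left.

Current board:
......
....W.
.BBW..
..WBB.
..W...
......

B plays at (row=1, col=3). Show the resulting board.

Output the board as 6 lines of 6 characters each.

Answer: ......
...BW.
.BBB..
..WBB.
..W...
......

Derivation:
Place B at (1,3); scan 8 dirs for brackets.
Dir NW: first cell '.' (not opp) -> no flip
Dir N: first cell '.' (not opp) -> no flip
Dir NE: first cell '.' (not opp) -> no flip
Dir W: first cell '.' (not opp) -> no flip
Dir E: opp run (1,4), next='.' -> no flip
Dir SW: first cell 'B' (not opp) -> no flip
Dir S: opp run (2,3) capped by B -> flip
Dir SE: first cell '.' (not opp) -> no flip
All flips: (2,3)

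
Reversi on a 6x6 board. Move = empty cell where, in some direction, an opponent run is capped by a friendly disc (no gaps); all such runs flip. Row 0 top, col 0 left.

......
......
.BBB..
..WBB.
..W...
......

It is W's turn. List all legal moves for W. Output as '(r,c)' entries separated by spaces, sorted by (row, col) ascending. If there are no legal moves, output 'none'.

Answer: (1,0) (1,2) (1,4) (2,4) (3,5)

Derivation:
(1,0): flips 1 -> legal
(1,1): no bracket -> illegal
(1,2): flips 1 -> legal
(1,3): no bracket -> illegal
(1,4): flips 1 -> legal
(2,0): no bracket -> illegal
(2,4): flips 1 -> legal
(2,5): no bracket -> illegal
(3,0): no bracket -> illegal
(3,1): no bracket -> illegal
(3,5): flips 2 -> legal
(4,3): no bracket -> illegal
(4,4): no bracket -> illegal
(4,5): no bracket -> illegal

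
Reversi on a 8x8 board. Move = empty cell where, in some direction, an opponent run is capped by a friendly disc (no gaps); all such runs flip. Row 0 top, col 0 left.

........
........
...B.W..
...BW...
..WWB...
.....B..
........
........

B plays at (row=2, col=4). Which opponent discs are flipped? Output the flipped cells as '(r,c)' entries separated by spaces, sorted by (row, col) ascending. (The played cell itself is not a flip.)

Answer: (3,4)

Derivation:
Dir NW: first cell '.' (not opp) -> no flip
Dir N: first cell '.' (not opp) -> no flip
Dir NE: first cell '.' (not opp) -> no flip
Dir W: first cell 'B' (not opp) -> no flip
Dir E: opp run (2,5), next='.' -> no flip
Dir SW: first cell 'B' (not opp) -> no flip
Dir S: opp run (3,4) capped by B -> flip
Dir SE: first cell '.' (not opp) -> no flip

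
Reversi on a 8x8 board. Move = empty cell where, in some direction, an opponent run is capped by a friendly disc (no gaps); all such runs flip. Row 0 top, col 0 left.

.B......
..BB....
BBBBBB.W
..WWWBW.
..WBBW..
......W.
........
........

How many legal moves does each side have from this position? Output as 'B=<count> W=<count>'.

Answer: B=9 W=11

Derivation:
-- B to move --
(1,6): no bracket -> illegal
(1,7): no bracket -> illegal
(2,6): no bracket -> illegal
(3,1): flips 3 -> legal
(3,7): flips 1 -> legal
(4,1): flips 2 -> legal
(4,6): flips 1 -> legal
(4,7): flips 1 -> legal
(5,1): flips 2 -> legal
(5,2): flips 2 -> legal
(5,3): no bracket -> illegal
(5,4): no bracket -> illegal
(5,5): flips 1 -> legal
(5,7): no bracket -> illegal
(6,5): no bracket -> illegal
(6,6): no bracket -> illegal
(6,7): flips 3 -> legal
B mobility = 9
-- W to move --
(0,0): no bracket -> illegal
(0,2): flips 2 -> legal
(0,3): flips 2 -> legal
(0,4): no bracket -> illegal
(1,0): flips 1 -> legal
(1,1): flips 1 -> legal
(1,4): flips 3 -> legal
(1,5): flips 3 -> legal
(1,6): flips 1 -> legal
(2,6): no bracket -> illegal
(3,0): no bracket -> illegal
(3,1): no bracket -> illegal
(4,6): no bracket -> illegal
(5,2): flips 1 -> legal
(5,3): flips 1 -> legal
(5,4): flips 2 -> legal
(5,5): flips 1 -> legal
W mobility = 11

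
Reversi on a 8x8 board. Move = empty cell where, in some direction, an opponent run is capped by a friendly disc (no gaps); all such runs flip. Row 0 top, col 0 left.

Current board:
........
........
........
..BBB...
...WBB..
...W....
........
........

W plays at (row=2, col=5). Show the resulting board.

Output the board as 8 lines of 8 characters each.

Place W at (2,5); scan 8 dirs for brackets.
Dir NW: first cell '.' (not opp) -> no flip
Dir N: first cell '.' (not opp) -> no flip
Dir NE: first cell '.' (not opp) -> no flip
Dir W: first cell '.' (not opp) -> no flip
Dir E: first cell '.' (not opp) -> no flip
Dir SW: opp run (3,4) capped by W -> flip
Dir S: first cell '.' (not opp) -> no flip
Dir SE: first cell '.' (not opp) -> no flip
All flips: (3,4)

Answer: ........
........
.....W..
..BBW...
...WBB..
...W....
........
........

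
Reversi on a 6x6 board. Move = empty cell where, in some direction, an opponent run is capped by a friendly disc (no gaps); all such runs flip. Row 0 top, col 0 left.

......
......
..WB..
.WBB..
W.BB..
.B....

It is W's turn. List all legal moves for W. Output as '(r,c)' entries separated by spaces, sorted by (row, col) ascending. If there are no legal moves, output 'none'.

Answer: (2,4) (3,4) (4,4) (5,2) (5,3)

Derivation:
(1,2): no bracket -> illegal
(1,3): no bracket -> illegal
(1,4): no bracket -> illegal
(2,1): no bracket -> illegal
(2,4): flips 1 -> legal
(3,4): flips 2 -> legal
(4,1): no bracket -> illegal
(4,4): flips 1 -> legal
(5,0): no bracket -> illegal
(5,2): flips 2 -> legal
(5,3): flips 1 -> legal
(5,4): no bracket -> illegal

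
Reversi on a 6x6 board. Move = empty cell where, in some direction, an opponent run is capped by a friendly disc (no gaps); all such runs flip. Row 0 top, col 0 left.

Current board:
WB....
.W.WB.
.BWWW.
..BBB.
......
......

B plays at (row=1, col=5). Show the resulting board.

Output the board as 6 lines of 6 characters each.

Place B at (1,5); scan 8 dirs for brackets.
Dir NW: first cell '.' (not opp) -> no flip
Dir N: first cell '.' (not opp) -> no flip
Dir NE: edge -> no flip
Dir W: first cell 'B' (not opp) -> no flip
Dir E: edge -> no flip
Dir SW: opp run (2,4) capped by B -> flip
Dir S: first cell '.' (not opp) -> no flip
Dir SE: edge -> no flip
All flips: (2,4)

Answer: WB....
.W.WBB
.BWWB.
..BBB.
......
......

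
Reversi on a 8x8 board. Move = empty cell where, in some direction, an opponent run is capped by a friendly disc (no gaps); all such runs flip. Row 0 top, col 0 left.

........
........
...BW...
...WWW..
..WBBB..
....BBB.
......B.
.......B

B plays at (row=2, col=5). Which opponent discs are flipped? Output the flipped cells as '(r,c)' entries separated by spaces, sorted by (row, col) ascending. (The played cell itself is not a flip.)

Dir NW: first cell '.' (not opp) -> no flip
Dir N: first cell '.' (not opp) -> no flip
Dir NE: first cell '.' (not opp) -> no flip
Dir W: opp run (2,4) capped by B -> flip
Dir E: first cell '.' (not opp) -> no flip
Dir SW: opp run (3,4) capped by B -> flip
Dir S: opp run (3,5) capped by B -> flip
Dir SE: first cell '.' (not opp) -> no flip

Answer: (2,4) (3,4) (3,5)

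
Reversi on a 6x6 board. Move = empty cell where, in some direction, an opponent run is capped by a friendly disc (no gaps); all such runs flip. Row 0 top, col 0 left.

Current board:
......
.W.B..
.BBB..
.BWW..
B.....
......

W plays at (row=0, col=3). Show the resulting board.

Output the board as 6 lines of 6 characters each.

Answer: ...W..
.W.W..
.BBW..
.BWW..
B.....
......

Derivation:
Place W at (0,3); scan 8 dirs for brackets.
Dir NW: edge -> no flip
Dir N: edge -> no flip
Dir NE: edge -> no flip
Dir W: first cell '.' (not opp) -> no flip
Dir E: first cell '.' (not opp) -> no flip
Dir SW: first cell '.' (not opp) -> no flip
Dir S: opp run (1,3) (2,3) capped by W -> flip
Dir SE: first cell '.' (not opp) -> no flip
All flips: (1,3) (2,3)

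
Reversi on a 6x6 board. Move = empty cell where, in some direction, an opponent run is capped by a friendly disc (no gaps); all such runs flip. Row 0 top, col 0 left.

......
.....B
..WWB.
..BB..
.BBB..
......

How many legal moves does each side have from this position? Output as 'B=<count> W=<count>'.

Answer: B=5 W=5

Derivation:
-- B to move --
(1,1): flips 1 -> legal
(1,2): flips 1 -> legal
(1,3): flips 1 -> legal
(1,4): flips 1 -> legal
(2,1): flips 2 -> legal
(3,1): no bracket -> illegal
(3,4): no bracket -> illegal
B mobility = 5
-- W to move --
(0,4): no bracket -> illegal
(0,5): no bracket -> illegal
(1,3): no bracket -> illegal
(1,4): no bracket -> illegal
(2,1): no bracket -> illegal
(2,5): flips 1 -> legal
(3,0): no bracket -> illegal
(3,1): no bracket -> illegal
(3,4): no bracket -> illegal
(3,5): no bracket -> illegal
(4,0): no bracket -> illegal
(4,4): flips 1 -> legal
(5,0): flips 2 -> legal
(5,1): no bracket -> illegal
(5,2): flips 2 -> legal
(5,3): flips 2 -> legal
(5,4): no bracket -> illegal
W mobility = 5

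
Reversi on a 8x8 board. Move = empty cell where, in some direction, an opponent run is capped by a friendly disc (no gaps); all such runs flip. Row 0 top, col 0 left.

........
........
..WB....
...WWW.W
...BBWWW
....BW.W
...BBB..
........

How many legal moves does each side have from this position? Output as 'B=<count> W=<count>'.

Answer: B=8 W=10

Derivation:
-- B to move --
(1,1): flips 2 -> legal
(1,2): no bracket -> illegal
(1,3): no bracket -> illegal
(2,1): flips 1 -> legal
(2,4): flips 1 -> legal
(2,5): flips 4 -> legal
(2,6): flips 1 -> legal
(2,7): no bracket -> illegal
(3,1): no bracket -> illegal
(3,2): no bracket -> illegal
(3,6): flips 1 -> legal
(4,2): no bracket -> illegal
(5,6): flips 3 -> legal
(6,6): flips 1 -> legal
(6,7): no bracket -> illegal
B mobility = 8
-- W to move --
(1,2): flips 1 -> legal
(1,3): flips 1 -> legal
(1,4): no bracket -> illegal
(2,4): flips 1 -> legal
(3,2): no bracket -> illegal
(4,2): flips 2 -> legal
(5,2): flips 1 -> legal
(5,3): flips 3 -> legal
(5,6): no bracket -> illegal
(6,2): no bracket -> illegal
(6,6): no bracket -> illegal
(7,2): flips 2 -> legal
(7,3): flips 1 -> legal
(7,4): flips 3 -> legal
(7,5): flips 1 -> legal
(7,6): no bracket -> illegal
W mobility = 10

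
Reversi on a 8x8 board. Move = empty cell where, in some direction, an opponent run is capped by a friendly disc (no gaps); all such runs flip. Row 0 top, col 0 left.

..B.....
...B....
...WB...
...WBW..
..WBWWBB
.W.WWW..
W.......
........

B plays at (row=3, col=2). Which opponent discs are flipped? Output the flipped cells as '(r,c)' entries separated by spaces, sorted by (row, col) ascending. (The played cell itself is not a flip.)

Answer: (3,3)

Derivation:
Dir NW: first cell '.' (not opp) -> no flip
Dir N: first cell '.' (not opp) -> no flip
Dir NE: opp run (2,3), next='.' -> no flip
Dir W: first cell '.' (not opp) -> no flip
Dir E: opp run (3,3) capped by B -> flip
Dir SW: first cell '.' (not opp) -> no flip
Dir S: opp run (4,2), next='.' -> no flip
Dir SE: first cell 'B' (not opp) -> no flip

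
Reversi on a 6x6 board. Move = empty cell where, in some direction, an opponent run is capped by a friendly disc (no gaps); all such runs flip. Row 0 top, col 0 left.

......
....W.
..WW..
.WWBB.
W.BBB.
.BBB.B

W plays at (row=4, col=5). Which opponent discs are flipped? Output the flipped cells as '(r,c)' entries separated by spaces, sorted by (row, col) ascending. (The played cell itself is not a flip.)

Dir NW: opp run (3,4) capped by W -> flip
Dir N: first cell '.' (not opp) -> no flip
Dir NE: edge -> no flip
Dir W: opp run (4,4) (4,3) (4,2), next='.' -> no flip
Dir E: edge -> no flip
Dir SW: first cell '.' (not opp) -> no flip
Dir S: opp run (5,5), next=edge -> no flip
Dir SE: edge -> no flip

Answer: (3,4)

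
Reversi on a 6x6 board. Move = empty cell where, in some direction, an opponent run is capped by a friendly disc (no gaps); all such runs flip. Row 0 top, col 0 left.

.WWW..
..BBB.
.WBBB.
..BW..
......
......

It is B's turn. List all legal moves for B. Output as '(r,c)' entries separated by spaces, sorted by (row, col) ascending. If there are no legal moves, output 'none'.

(0,0): no bracket -> illegal
(0,4): no bracket -> illegal
(1,0): flips 1 -> legal
(1,1): no bracket -> illegal
(2,0): flips 1 -> legal
(3,0): flips 1 -> legal
(3,1): no bracket -> illegal
(3,4): flips 1 -> legal
(4,2): flips 1 -> legal
(4,3): flips 1 -> legal
(4,4): flips 1 -> legal

Answer: (1,0) (2,0) (3,0) (3,4) (4,2) (4,3) (4,4)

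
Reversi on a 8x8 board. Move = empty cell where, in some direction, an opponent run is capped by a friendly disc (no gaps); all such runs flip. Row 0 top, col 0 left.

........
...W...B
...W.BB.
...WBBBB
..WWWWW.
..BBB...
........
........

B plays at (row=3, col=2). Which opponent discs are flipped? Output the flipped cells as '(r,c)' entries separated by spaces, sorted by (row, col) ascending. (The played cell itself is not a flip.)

Answer: (3,3) (4,2) (4,3)

Derivation:
Dir NW: first cell '.' (not opp) -> no flip
Dir N: first cell '.' (not opp) -> no flip
Dir NE: opp run (2,3), next='.' -> no flip
Dir W: first cell '.' (not opp) -> no flip
Dir E: opp run (3,3) capped by B -> flip
Dir SW: first cell '.' (not opp) -> no flip
Dir S: opp run (4,2) capped by B -> flip
Dir SE: opp run (4,3) capped by B -> flip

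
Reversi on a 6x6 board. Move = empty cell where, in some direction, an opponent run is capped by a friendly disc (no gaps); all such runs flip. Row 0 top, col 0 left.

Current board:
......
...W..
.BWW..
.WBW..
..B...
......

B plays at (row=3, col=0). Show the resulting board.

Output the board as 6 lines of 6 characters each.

Place B at (3,0); scan 8 dirs for brackets.
Dir NW: edge -> no flip
Dir N: first cell '.' (not opp) -> no flip
Dir NE: first cell 'B' (not opp) -> no flip
Dir W: edge -> no flip
Dir E: opp run (3,1) capped by B -> flip
Dir SW: edge -> no flip
Dir S: first cell '.' (not opp) -> no flip
Dir SE: first cell '.' (not opp) -> no flip
All flips: (3,1)

Answer: ......
...W..
.BWW..
BBBW..
..B...
......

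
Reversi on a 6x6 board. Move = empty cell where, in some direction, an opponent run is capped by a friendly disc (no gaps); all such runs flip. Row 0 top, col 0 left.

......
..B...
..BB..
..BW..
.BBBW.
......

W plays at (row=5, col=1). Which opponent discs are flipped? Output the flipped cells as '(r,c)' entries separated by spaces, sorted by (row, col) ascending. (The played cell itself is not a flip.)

Answer: (4,2)

Derivation:
Dir NW: first cell '.' (not opp) -> no flip
Dir N: opp run (4,1), next='.' -> no flip
Dir NE: opp run (4,2) capped by W -> flip
Dir W: first cell '.' (not opp) -> no flip
Dir E: first cell '.' (not opp) -> no flip
Dir SW: edge -> no flip
Dir S: edge -> no flip
Dir SE: edge -> no flip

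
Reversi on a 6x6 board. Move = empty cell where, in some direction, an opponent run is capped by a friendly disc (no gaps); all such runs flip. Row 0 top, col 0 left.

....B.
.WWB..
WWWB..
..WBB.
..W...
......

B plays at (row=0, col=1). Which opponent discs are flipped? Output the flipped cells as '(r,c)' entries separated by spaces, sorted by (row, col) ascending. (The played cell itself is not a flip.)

Dir NW: edge -> no flip
Dir N: edge -> no flip
Dir NE: edge -> no flip
Dir W: first cell '.' (not opp) -> no flip
Dir E: first cell '.' (not opp) -> no flip
Dir SW: first cell '.' (not opp) -> no flip
Dir S: opp run (1,1) (2,1), next='.' -> no flip
Dir SE: opp run (1,2) capped by B -> flip

Answer: (1,2)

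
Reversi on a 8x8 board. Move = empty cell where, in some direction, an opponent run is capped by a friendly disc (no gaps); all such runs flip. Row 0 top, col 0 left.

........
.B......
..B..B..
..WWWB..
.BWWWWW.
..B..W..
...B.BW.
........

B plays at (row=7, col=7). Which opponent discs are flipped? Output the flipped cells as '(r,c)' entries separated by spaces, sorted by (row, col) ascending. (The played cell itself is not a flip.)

Answer: (3,3) (4,4) (5,5) (6,6)

Derivation:
Dir NW: opp run (6,6) (5,5) (4,4) (3,3) capped by B -> flip
Dir N: first cell '.' (not opp) -> no flip
Dir NE: edge -> no flip
Dir W: first cell '.' (not opp) -> no flip
Dir E: edge -> no flip
Dir SW: edge -> no flip
Dir S: edge -> no flip
Dir SE: edge -> no flip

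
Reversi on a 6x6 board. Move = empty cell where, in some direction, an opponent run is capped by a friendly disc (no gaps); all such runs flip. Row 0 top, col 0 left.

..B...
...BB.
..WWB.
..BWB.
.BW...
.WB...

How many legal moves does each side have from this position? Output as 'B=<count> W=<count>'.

-- B to move --
(1,1): no bracket -> illegal
(1,2): flips 2 -> legal
(2,1): flips 2 -> legal
(3,1): flips 1 -> legal
(4,0): no bracket -> illegal
(4,3): flips 3 -> legal
(4,4): no bracket -> illegal
(5,0): flips 1 -> legal
(5,3): no bracket -> illegal
B mobility = 5
-- W to move --
(0,1): no bracket -> illegal
(0,3): flips 1 -> legal
(0,4): flips 1 -> legal
(0,5): flips 1 -> legal
(1,1): no bracket -> illegal
(1,2): no bracket -> illegal
(1,5): flips 1 -> legal
(2,1): no bracket -> illegal
(2,5): flips 1 -> legal
(3,0): no bracket -> illegal
(3,1): flips 2 -> legal
(3,5): flips 1 -> legal
(4,0): flips 1 -> legal
(4,3): no bracket -> illegal
(4,4): no bracket -> illegal
(4,5): flips 1 -> legal
(5,0): flips 2 -> legal
(5,3): flips 1 -> legal
W mobility = 11

Answer: B=5 W=11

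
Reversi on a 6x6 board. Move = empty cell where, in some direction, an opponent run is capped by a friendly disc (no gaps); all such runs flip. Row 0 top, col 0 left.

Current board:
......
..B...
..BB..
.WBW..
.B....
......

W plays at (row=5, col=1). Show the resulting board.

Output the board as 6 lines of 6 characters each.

Answer: ......
..B...
..BB..
.WBW..
.W....
.W....

Derivation:
Place W at (5,1); scan 8 dirs for brackets.
Dir NW: first cell '.' (not opp) -> no flip
Dir N: opp run (4,1) capped by W -> flip
Dir NE: first cell '.' (not opp) -> no flip
Dir W: first cell '.' (not opp) -> no flip
Dir E: first cell '.' (not opp) -> no flip
Dir SW: edge -> no flip
Dir S: edge -> no flip
Dir SE: edge -> no flip
All flips: (4,1)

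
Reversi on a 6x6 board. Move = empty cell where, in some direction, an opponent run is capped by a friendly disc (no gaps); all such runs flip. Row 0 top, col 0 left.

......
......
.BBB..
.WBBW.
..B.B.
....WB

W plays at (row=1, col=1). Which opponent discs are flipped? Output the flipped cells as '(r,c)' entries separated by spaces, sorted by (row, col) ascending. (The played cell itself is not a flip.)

Answer: (2,1)

Derivation:
Dir NW: first cell '.' (not opp) -> no flip
Dir N: first cell '.' (not opp) -> no flip
Dir NE: first cell '.' (not opp) -> no flip
Dir W: first cell '.' (not opp) -> no flip
Dir E: first cell '.' (not opp) -> no flip
Dir SW: first cell '.' (not opp) -> no flip
Dir S: opp run (2,1) capped by W -> flip
Dir SE: opp run (2,2) (3,3) (4,4) (5,5), next=edge -> no flip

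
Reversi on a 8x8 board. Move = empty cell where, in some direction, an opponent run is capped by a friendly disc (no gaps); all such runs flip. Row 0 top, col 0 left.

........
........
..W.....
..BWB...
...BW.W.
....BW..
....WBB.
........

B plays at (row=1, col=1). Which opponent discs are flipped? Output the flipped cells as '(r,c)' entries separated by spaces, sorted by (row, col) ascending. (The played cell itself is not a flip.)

Dir NW: first cell '.' (not opp) -> no flip
Dir N: first cell '.' (not opp) -> no flip
Dir NE: first cell '.' (not opp) -> no flip
Dir W: first cell '.' (not opp) -> no flip
Dir E: first cell '.' (not opp) -> no flip
Dir SW: first cell '.' (not opp) -> no flip
Dir S: first cell '.' (not opp) -> no flip
Dir SE: opp run (2,2) (3,3) (4,4) (5,5) capped by B -> flip

Answer: (2,2) (3,3) (4,4) (5,5)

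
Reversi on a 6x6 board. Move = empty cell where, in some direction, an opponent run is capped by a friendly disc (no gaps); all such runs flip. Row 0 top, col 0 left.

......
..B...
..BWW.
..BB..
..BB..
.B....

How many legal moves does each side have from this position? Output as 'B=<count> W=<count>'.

Answer: B=5 W=4

Derivation:
-- B to move --
(1,3): flips 1 -> legal
(1,4): flips 1 -> legal
(1,5): flips 1 -> legal
(2,5): flips 2 -> legal
(3,4): flips 1 -> legal
(3,5): no bracket -> illegal
B mobility = 5
-- W to move --
(0,1): flips 1 -> legal
(0,2): no bracket -> illegal
(0,3): no bracket -> illegal
(1,1): no bracket -> illegal
(1,3): no bracket -> illegal
(2,1): flips 1 -> legal
(3,1): no bracket -> illegal
(3,4): no bracket -> illegal
(4,0): no bracket -> illegal
(4,1): flips 1 -> legal
(4,4): no bracket -> illegal
(5,0): no bracket -> illegal
(5,2): no bracket -> illegal
(5,3): flips 2 -> legal
(5,4): no bracket -> illegal
W mobility = 4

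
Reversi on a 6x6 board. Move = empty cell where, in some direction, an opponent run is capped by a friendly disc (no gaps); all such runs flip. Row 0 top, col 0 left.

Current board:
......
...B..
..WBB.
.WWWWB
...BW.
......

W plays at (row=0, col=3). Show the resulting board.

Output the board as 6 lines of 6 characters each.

Answer: ...W..
...W..
..WWB.
.WWWWB
...BW.
......

Derivation:
Place W at (0,3); scan 8 dirs for brackets.
Dir NW: edge -> no flip
Dir N: edge -> no flip
Dir NE: edge -> no flip
Dir W: first cell '.' (not opp) -> no flip
Dir E: first cell '.' (not opp) -> no flip
Dir SW: first cell '.' (not opp) -> no flip
Dir S: opp run (1,3) (2,3) capped by W -> flip
Dir SE: first cell '.' (not opp) -> no flip
All flips: (1,3) (2,3)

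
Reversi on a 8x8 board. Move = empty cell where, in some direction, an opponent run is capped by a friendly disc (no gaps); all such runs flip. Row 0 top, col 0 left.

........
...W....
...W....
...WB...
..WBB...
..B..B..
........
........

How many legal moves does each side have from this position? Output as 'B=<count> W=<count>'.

-- B to move --
(0,2): no bracket -> illegal
(0,3): flips 3 -> legal
(0,4): no bracket -> illegal
(1,2): flips 1 -> legal
(1,4): no bracket -> illegal
(2,2): flips 1 -> legal
(2,4): no bracket -> illegal
(3,1): no bracket -> illegal
(3,2): flips 2 -> legal
(4,1): flips 1 -> legal
(5,1): no bracket -> illegal
(5,3): no bracket -> illegal
B mobility = 5
-- W to move --
(2,4): no bracket -> illegal
(2,5): no bracket -> illegal
(3,2): no bracket -> illegal
(3,5): flips 1 -> legal
(4,1): no bracket -> illegal
(4,5): flips 3 -> legal
(4,6): no bracket -> illegal
(5,1): no bracket -> illegal
(5,3): flips 1 -> legal
(5,4): no bracket -> illegal
(5,6): no bracket -> illegal
(6,1): no bracket -> illegal
(6,2): flips 1 -> legal
(6,3): no bracket -> illegal
(6,4): no bracket -> illegal
(6,5): no bracket -> illegal
(6,6): flips 2 -> legal
W mobility = 5

Answer: B=5 W=5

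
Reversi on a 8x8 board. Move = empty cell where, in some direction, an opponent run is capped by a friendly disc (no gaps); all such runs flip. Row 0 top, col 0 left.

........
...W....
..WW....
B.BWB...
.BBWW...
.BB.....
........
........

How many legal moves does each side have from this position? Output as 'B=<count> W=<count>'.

Answer: B=5 W=11

Derivation:
-- B to move --
(0,2): no bracket -> illegal
(0,3): no bracket -> illegal
(0,4): no bracket -> illegal
(1,1): no bracket -> illegal
(1,2): flips 2 -> legal
(1,4): flips 1 -> legal
(2,1): no bracket -> illegal
(2,4): flips 1 -> legal
(3,1): no bracket -> illegal
(3,5): no bracket -> illegal
(4,5): flips 2 -> legal
(5,3): no bracket -> illegal
(5,4): flips 2 -> legal
(5,5): no bracket -> illegal
B mobility = 5
-- W to move --
(2,0): no bracket -> illegal
(2,1): flips 1 -> legal
(2,4): flips 1 -> legal
(2,5): flips 1 -> legal
(3,1): flips 1 -> legal
(3,5): flips 1 -> legal
(4,0): flips 2 -> legal
(4,5): flips 1 -> legal
(5,0): flips 2 -> legal
(5,3): no bracket -> illegal
(6,0): flips 2 -> legal
(6,1): flips 1 -> legal
(6,2): flips 3 -> legal
(6,3): no bracket -> illegal
W mobility = 11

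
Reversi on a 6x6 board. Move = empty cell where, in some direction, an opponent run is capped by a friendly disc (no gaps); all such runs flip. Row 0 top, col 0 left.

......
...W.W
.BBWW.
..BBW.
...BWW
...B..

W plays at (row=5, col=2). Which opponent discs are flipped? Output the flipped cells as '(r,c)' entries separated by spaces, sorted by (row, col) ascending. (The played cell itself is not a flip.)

Answer: (4,3)

Derivation:
Dir NW: first cell '.' (not opp) -> no flip
Dir N: first cell '.' (not opp) -> no flip
Dir NE: opp run (4,3) capped by W -> flip
Dir W: first cell '.' (not opp) -> no flip
Dir E: opp run (5,3), next='.' -> no flip
Dir SW: edge -> no flip
Dir S: edge -> no flip
Dir SE: edge -> no flip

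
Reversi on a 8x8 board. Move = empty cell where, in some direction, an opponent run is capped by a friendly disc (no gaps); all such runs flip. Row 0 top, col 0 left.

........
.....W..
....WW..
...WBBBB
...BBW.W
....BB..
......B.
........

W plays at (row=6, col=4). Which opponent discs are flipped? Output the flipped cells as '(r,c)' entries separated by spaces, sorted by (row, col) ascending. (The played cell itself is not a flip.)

Answer: (3,4) (4,4) (5,4)

Derivation:
Dir NW: first cell '.' (not opp) -> no flip
Dir N: opp run (5,4) (4,4) (3,4) capped by W -> flip
Dir NE: opp run (5,5), next='.' -> no flip
Dir W: first cell '.' (not opp) -> no flip
Dir E: first cell '.' (not opp) -> no flip
Dir SW: first cell '.' (not opp) -> no flip
Dir S: first cell '.' (not opp) -> no flip
Dir SE: first cell '.' (not opp) -> no flip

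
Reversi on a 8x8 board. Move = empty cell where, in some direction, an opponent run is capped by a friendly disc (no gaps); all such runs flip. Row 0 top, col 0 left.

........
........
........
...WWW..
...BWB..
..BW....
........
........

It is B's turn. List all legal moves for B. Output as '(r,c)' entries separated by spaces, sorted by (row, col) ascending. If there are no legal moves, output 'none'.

Answer: (2,3) (2,5) (5,4) (6,3)

Derivation:
(2,2): no bracket -> illegal
(2,3): flips 2 -> legal
(2,4): no bracket -> illegal
(2,5): flips 2 -> legal
(2,6): no bracket -> illegal
(3,2): no bracket -> illegal
(3,6): no bracket -> illegal
(4,2): no bracket -> illegal
(4,6): no bracket -> illegal
(5,4): flips 1 -> legal
(5,5): no bracket -> illegal
(6,2): no bracket -> illegal
(6,3): flips 1 -> legal
(6,4): no bracket -> illegal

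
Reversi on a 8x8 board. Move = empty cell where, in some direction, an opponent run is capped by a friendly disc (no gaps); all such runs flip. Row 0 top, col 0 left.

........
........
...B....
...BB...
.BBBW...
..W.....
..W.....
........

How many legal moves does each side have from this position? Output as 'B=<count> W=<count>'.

Answer: B=6 W=6

Derivation:
-- B to move --
(3,5): no bracket -> illegal
(4,5): flips 1 -> legal
(5,1): no bracket -> illegal
(5,3): no bracket -> illegal
(5,4): flips 1 -> legal
(5,5): flips 1 -> legal
(6,1): flips 1 -> legal
(6,3): flips 1 -> legal
(7,1): no bracket -> illegal
(7,2): flips 2 -> legal
(7,3): no bracket -> illegal
B mobility = 6
-- W to move --
(1,2): no bracket -> illegal
(1,3): no bracket -> illegal
(1,4): no bracket -> illegal
(2,2): flips 1 -> legal
(2,4): flips 1 -> legal
(2,5): flips 2 -> legal
(3,0): flips 1 -> legal
(3,1): no bracket -> illegal
(3,2): flips 1 -> legal
(3,5): no bracket -> illegal
(4,0): flips 3 -> legal
(4,5): no bracket -> illegal
(5,0): no bracket -> illegal
(5,1): no bracket -> illegal
(5,3): no bracket -> illegal
(5,4): no bracket -> illegal
W mobility = 6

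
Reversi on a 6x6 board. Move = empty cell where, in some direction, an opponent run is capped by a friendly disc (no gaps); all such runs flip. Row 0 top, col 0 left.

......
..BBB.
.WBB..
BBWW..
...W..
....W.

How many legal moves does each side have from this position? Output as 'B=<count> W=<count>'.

-- B to move --
(1,0): no bracket -> illegal
(1,1): flips 1 -> legal
(2,0): flips 1 -> legal
(2,4): no bracket -> illegal
(3,4): flips 2 -> legal
(4,1): flips 1 -> legal
(4,2): flips 1 -> legal
(4,4): flips 1 -> legal
(4,5): no bracket -> illegal
(5,2): no bracket -> illegal
(5,3): flips 2 -> legal
(5,5): no bracket -> illegal
B mobility = 7
-- W to move --
(0,1): no bracket -> illegal
(0,2): flips 2 -> legal
(0,3): flips 3 -> legal
(0,4): no bracket -> illegal
(0,5): flips 2 -> legal
(1,1): flips 1 -> legal
(1,5): no bracket -> illegal
(2,0): no bracket -> illegal
(2,4): flips 2 -> legal
(2,5): no bracket -> illegal
(3,4): no bracket -> illegal
(4,0): no bracket -> illegal
(4,1): flips 1 -> legal
(4,2): no bracket -> illegal
W mobility = 6

Answer: B=7 W=6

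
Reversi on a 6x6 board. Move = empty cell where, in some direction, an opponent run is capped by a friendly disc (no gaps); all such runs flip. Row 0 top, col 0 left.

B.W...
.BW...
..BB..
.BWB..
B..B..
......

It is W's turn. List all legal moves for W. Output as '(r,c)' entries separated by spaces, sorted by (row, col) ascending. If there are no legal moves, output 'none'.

(0,1): no bracket -> illegal
(1,0): flips 1 -> legal
(1,3): no bracket -> illegal
(1,4): flips 1 -> legal
(2,0): flips 1 -> legal
(2,1): no bracket -> illegal
(2,4): no bracket -> illegal
(3,0): flips 1 -> legal
(3,4): flips 2 -> legal
(4,1): no bracket -> illegal
(4,2): no bracket -> illegal
(4,4): no bracket -> illegal
(5,0): no bracket -> illegal
(5,1): no bracket -> illegal
(5,2): no bracket -> illegal
(5,3): no bracket -> illegal
(5,4): flips 1 -> legal

Answer: (1,0) (1,4) (2,0) (3,0) (3,4) (5,4)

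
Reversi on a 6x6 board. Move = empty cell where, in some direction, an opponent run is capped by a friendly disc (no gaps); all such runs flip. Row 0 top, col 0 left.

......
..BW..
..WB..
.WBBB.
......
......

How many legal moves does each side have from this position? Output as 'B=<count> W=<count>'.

Answer: B=5 W=7

Derivation:
-- B to move --
(0,2): no bracket -> illegal
(0,3): flips 1 -> legal
(0,4): no bracket -> illegal
(1,1): flips 1 -> legal
(1,4): flips 1 -> legal
(2,0): no bracket -> illegal
(2,1): flips 1 -> legal
(2,4): no bracket -> illegal
(3,0): flips 1 -> legal
(4,0): no bracket -> illegal
(4,1): no bracket -> illegal
(4,2): no bracket -> illegal
B mobility = 5
-- W to move --
(0,1): no bracket -> illegal
(0,2): flips 1 -> legal
(0,3): no bracket -> illegal
(1,1): flips 1 -> legal
(1,4): no bracket -> illegal
(2,1): no bracket -> illegal
(2,4): flips 1 -> legal
(2,5): no bracket -> illegal
(3,5): flips 3 -> legal
(4,1): no bracket -> illegal
(4,2): flips 1 -> legal
(4,3): flips 2 -> legal
(4,4): flips 1 -> legal
(4,5): no bracket -> illegal
W mobility = 7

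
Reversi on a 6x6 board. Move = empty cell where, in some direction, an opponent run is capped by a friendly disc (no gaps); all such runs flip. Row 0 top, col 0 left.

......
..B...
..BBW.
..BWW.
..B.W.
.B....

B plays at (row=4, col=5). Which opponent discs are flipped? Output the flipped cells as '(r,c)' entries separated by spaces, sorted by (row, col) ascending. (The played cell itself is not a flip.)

Dir NW: opp run (3,4) capped by B -> flip
Dir N: first cell '.' (not opp) -> no flip
Dir NE: edge -> no flip
Dir W: opp run (4,4), next='.' -> no flip
Dir E: edge -> no flip
Dir SW: first cell '.' (not opp) -> no flip
Dir S: first cell '.' (not opp) -> no flip
Dir SE: edge -> no flip

Answer: (3,4)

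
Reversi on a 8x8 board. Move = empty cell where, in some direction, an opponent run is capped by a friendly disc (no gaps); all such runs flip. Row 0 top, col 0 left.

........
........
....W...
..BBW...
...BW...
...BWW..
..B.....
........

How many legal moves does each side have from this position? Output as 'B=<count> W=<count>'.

-- B to move --
(1,3): no bracket -> illegal
(1,4): no bracket -> illegal
(1,5): flips 1 -> legal
(2,3): no bracket -> illegal
(2,5): flips 1 -> legal
(3,5): flips 2 -> legal
(4,5): flips 1 -> legal
(4,6): no bracket -> illegal
(5,6): flips 2 -> legal
(6,3): no bracket -> illegal
(6,4): no bracket -> illegal
(6,5): flips 1 -> legal
(6,6): flips 2 -> legal
B mobility = 7
-- W to move --
(2,1): flips 2 -> legal
(2,2): flips 1 -> legal
(2,3): no bracket -> illegal
(3,1): flips 2 -> legal
(4,1): no bracket -> illegal
(4,2): flips 2 -> legal
(5,1): no bracket -> illegal
(5,2): flips 2 -> legal
(6,1): no bracket -> illegal
(6,3): no bracket -> illegal
(6,4): no bracket -> illegal
(7,1): flips 2 -> legal
(7,2): no bracket -> illegal
(7,3): no bracket -> illegal
W mobility = 6

Answer: B=7 W=6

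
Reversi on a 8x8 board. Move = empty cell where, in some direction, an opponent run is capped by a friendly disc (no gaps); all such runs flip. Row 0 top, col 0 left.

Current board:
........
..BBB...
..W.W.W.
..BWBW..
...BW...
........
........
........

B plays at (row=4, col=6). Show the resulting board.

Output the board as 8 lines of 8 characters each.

Place B at (4,6); scan 8 dirs for brackets.
Dir NW: opp run (3,5) (2,4) capped by B -> flip
Dir N: first cell '.' (not opp) -> no flip
Dir NE: first cell '.' (not opp) -> no flip
Dir W: first cell '.' (not opp) -> no flip
Dir E: first cell '.' (not opp) -> no flip
Dir SW: first cell '.' (not opp) -> no flip
Dir S: first cell '.' (not opp) -> no flip
Dir SE: first cell '.' (not opp) -> no flip
All flips: (2,4) (3,5)

Answer: ........
..BBB...
..W.B.W.
..BWBB..
...BW.B.
........
........
........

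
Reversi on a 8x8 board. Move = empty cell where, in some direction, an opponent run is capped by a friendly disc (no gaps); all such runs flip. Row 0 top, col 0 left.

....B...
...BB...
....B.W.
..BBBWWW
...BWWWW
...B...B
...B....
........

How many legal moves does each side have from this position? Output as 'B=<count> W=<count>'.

-- B to move --
(1,5): no bracket -> illegal
(1,6): no bracket -> illegal
(1,7): flips 3 -> legal
(2,5): no bracket -> illegal
(2,7): flips 2 -> legal
(5,4): flips 1 -> legal
(5,5): flips 1 -> legal
(5,6): flips 1 -> legal
B mobility = 5
-- W to move --
(0,2): flips 2 -> legal
(0,3): no bracket -> illegal
(0,5): no bracket -> illegal
(1,2): no bracket -> illegal
(1,5): no bracket -> illegal
(2,1): no bracket -> illegal
(2,2): flips 1 -> legal
(2,3): flips 1 -> legal
(2,5): no bracket -> illegal
(3,1): flips 3 -> legal
(4,1): no bracket -> illegal
(4,2): flips 1 -> legal
(5,2): no bracket -> illegal
(5,4): no bracket -> illegal
(5,6): no bracket -> illegal
(6,2): flips 1 -> legal
(6,4): no bracket -> illegal
(6,6): no bracket -> illegal
(6,7): flips 1 -> legal
(7,2): no bracket -> illegal
(7,3): no bracket -> illegal
(7,4): no bracket -> illegal
W mobility = 7

Answer: B=5 W=7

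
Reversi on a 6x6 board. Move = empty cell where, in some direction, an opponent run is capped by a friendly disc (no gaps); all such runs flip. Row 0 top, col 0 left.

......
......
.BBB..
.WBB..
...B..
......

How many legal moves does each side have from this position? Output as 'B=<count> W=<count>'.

-- B to move --
(2,0): no bracket -> illegal
(3,0): flips 1 -> legal
(4,0): flips 1 -> legal
(4,1): flips 1 -> legal
(4,2): no bracket -> illegal
B mobility = 3
-- W to move --
(1,0): no bracket -> illegal
(1,1): flips 1 -> legal
(1,2): no bracket -> illegal
(1,3): flips 1 -> legal
(1,4): no bracket -> illegal
(2,0): no bracket -> illegal
(2,4): no bracket -> illegal
(3,0): no bracket -> illegal
(3,4): flips 2 -> legal
(4,1): no bracket -> illegal
(4,2): no bracket -> illegal
(4,4): no bracket -> illegal
(5,2): no bracket -> illegal
(5,3): no bracket -> illegal
(5,4): no bracket -> illegal
W mobility = 3

Answer: B=3 W=3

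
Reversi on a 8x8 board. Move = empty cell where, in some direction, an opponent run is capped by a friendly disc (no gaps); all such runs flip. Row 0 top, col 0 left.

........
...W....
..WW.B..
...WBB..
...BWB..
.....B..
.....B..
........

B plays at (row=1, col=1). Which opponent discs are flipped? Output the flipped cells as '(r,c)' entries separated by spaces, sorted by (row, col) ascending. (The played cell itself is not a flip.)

Answer: (2,2) (3,3) (4,4)

Derivation:
Dir NW: first cell '.' (not opp) -> no flip
Dir N: first cell '.' (not opp) -> no flip
Dir NE: first cell '.' (not opp) -> no flip
Dir W: first cell '.' (not opp) -> no flip
Dir E: first cell '.' (not opp) -> no flip
Dir SW: first cell '.' (not opp) -> no flip
Dir S: first cell '.' (not opp) -> no flip
Dir SE: opp run (2,2) (3,3) (4,4) capped by B -> flip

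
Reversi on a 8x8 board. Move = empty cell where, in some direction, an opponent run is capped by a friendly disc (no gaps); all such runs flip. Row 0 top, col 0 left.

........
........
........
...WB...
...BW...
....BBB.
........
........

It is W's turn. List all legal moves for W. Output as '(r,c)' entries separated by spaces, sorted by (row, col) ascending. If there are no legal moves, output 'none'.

(2,3): no bracket -> illegal
(2,4): flips 1 -> legal
(2,5): no bracket -> illegal
(3,2): no bracket -> illegal
(3,5): flips 1 -> legal
(4,2): flips 1 -> legal
(4,5): no bracket -> illegal
(4,6): no bracket -> illegal
(4,7): no bracket -> illegal
(5,2): no bracket -> illegal
(5,3): flips 1 -> legal
(5,7): no bracket -> illegal
(6,3): no bracket -> illegal
(6,4): flips 1 -> legal
(6,5): no bracket -> illegal
(6,6): flips 1 -> legal
(6,7): no bracket -> illegal

Answer: (2,4) (3,5) (4,2) (5,3) (6,4) (6,6)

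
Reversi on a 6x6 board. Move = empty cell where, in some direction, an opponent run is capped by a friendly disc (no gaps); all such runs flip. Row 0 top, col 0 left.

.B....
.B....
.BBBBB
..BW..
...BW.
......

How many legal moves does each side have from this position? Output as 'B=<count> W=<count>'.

Answer: B=4 W=6

Derivation:
-- B to move --
(3,4): flips 1 -> legal
(3,5): no bracket -> illegal
(4,2): flips 1 -> legal
(4,5): flips 1 -> legal
(5,3): no bracket -> illegal
(5,4): no bracket -> illegal
(5,5): flips 2 -> legal
B mobility = 4
-- W to move --
(0,0): flips 2 -> legal
(0,2): no bracket -> illegal
(1,0): no bracket -> illegal
(1,2): no bracket -> illegal
(1,3): flips 1 -> legal
(1,4): no bracket -> illegal
(1,5): flips 1 -> legal
(2,0): no bracket -> illegal
(3,0): no bracket -> illegal
(3,1): flips 1 -> legal
(3,4): no bracket -> illegal
(3,5): no bracket -> illegal
(4,1): no bracket -> illegal
(4,2): flips 1 -> legal
(5,2): no bracket -> illegal
(5,3): flips 1 -> legal
(5,4): no bracket -> illegal
W mobility = 6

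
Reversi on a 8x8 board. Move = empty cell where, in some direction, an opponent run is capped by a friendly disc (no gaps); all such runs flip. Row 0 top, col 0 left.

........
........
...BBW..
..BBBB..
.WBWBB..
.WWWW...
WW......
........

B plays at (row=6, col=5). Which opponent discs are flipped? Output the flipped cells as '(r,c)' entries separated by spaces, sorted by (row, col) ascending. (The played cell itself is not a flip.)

Dir NW: opp run (5,4) (4,3) capped by B -> flip
Dir N: first cell '.' (not opp) -> no flip
Dir NE: first cell '.' (not opp) -> no flip
Dir W: first cell '.' (not opp) -> no flip
Dir E: first cell '.' (not opp) -> no flip
Dir SW: first cell '.' (not opp) -> no flip
Dir S: first cell '.' (not opp) -> no flip
Dir SE: first cell '.' (not opp) -> no flip

Answer: (4,3) (5,4)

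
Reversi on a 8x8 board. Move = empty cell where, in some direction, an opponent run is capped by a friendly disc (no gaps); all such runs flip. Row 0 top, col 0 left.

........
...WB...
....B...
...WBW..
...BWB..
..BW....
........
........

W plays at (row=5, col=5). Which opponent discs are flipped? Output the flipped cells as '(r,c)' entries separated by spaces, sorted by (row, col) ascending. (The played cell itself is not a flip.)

Dir NW: first cell 'W' (not opp) -> no flip
Dir N: opp run (4,5) capped by W -> flip
Dir NE: first cell '.' (not opp) -> no flip
Dir W: first cell '.' (not opp) -> no flip
Dir E: first cell '.' (not opp) -> no flip
Dir SW: first cell '.' (not opp) -> no flip
Dir S: first cell '.' (not opp) -> no flip
Dir SE: first cell '.' (not opp) -> no flip

Answer: (4,5)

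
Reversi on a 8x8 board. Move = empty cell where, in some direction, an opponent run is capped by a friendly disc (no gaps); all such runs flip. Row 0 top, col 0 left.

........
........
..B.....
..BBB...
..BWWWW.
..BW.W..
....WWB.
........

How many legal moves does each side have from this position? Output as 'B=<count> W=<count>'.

-- B to move --
(3,5): no bracket -> illegal
(3,6): no bracket -> illegal
(3,7): no bracket -> illegal
(4,7): flips 4 -> legal
(5,4): flips 3 -> legal
(5,6): flips 1 -> legal
(5,7): no bracket -> illegal
(6,2): no bracket -> illegal
(6,3): flips 4 -> legal
(7,3): no bracket -> illegal
(7,4): no bracket -> illegal
(7,5): flips 2 -> legal
(7,6): no bracket -> illegal
B mobility = 5
-- W to move --
(1,1): flips 2 -> legal
(1,2): no bracket -> illegal
(1,3): no bracket -> illegal
(2,1): flips 1 -> legal
(2,3): flips 2 -> legal
(2,4): flips 1 -> legal
(2,5): flips 1 -> legal
(3,1): flips 1 -> legal
(3,5): no bracket -> illegal
(4,1): flips 1 -> legal
(5,1): flips 1 -> legal
(5,6): no bracket -> illegal
(5,7): no bracket -> illegal
(6,1): flips 1 -> legal
(6,2): no bracket -> illegal
(6,3): no bracket -> illegal
(6,7): flips 1 -> legal
(7,5): no bracket -> illegal
(7,6): no bracket -> illegal
(7,7): flips 1 -> legal
W mobility = 11

Answer: B=5 W=11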